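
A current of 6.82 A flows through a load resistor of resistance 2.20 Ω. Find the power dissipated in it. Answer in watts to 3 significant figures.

102 W

The current through and the resistance of the element are both given; use P = I²R.
P = (6.820 A)² × 2.20 Ω = 102.3 W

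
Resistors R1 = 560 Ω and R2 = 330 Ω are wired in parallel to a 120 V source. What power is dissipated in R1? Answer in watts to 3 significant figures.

25.7 W

The supply voltage appears across each parallel branch — just use P = V²/R1.
P_R1 = V² / R1 = (120)² / 560 Ω = 25.71 W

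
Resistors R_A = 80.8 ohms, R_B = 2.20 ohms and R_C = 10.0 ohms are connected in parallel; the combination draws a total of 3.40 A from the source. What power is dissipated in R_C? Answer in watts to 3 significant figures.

Parallel branches share V, not I — compute V via R_eq, then use V²/R for the target branch.
1/R_eq = 1/80.8 + 1/2.20 + 1/10.0 ⇒ R_eq = 1.764 Ω
V = I_total × R_eq = 3.400 × 1.764 = 5.997 V
P_R_C = V² / R_C = (5.997)² / 10.0 = 3.597 W

3.60 W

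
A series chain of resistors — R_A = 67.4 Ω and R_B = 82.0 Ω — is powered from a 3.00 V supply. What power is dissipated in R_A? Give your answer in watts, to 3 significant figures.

0.0272 W

Since the resistors are in series they all carry the loop current I = V/R_total; the power in any one is I²R.
R_total = 67.4 + 82.0 = 149.4 Ω
I = V / R_total = 3.00 / 149.4 = 0.02008 A
P_R_A = I² × R_A = (0.02008)² × 67.4 = 0.02718 W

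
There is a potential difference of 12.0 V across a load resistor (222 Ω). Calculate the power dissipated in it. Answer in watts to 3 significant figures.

0.649 W

We know the drop across the element and its resistance — P = V²/R, one step.
P = (12.0 V)² / 222 Ω = 0.6486 W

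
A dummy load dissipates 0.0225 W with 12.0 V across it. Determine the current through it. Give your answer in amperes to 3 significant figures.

0.00187 A

Inverting the appropriate power form: I = P / V.
I = 0.0225 / 12.0 = 0.001875 A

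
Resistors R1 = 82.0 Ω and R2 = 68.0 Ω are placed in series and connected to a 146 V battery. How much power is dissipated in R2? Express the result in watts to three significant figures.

Series elements share the same current, so find I first, then use P = I²R.
R_total = 82.0 + 68.0 = 150.0 Ω
I = V / R_total = 146 / 150.0 = 0.9733 A
P_R2 = I² × R2 = (0.9733)² × 68.0 = 64.42 W

64.4 W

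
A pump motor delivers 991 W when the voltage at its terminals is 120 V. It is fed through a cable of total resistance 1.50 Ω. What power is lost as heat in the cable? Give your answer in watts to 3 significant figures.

The cable and load are in series, so the same current flows in both; the loss is I²R_line.
I = P / V = 991 / 120 = 8.258 A through the cable.
P_line = I² R_line = (8.258)² × 1.50 = 102.3 W

102 W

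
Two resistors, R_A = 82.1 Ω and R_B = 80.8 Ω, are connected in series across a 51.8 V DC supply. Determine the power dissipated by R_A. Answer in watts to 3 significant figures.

8.30 W

In a series string the same current flows through every resistor — find that current, then P = I²R for the one we want.
R_total = 82.1 + 80.8 = 162.9 Ω
I = V / R_total = 51.8 / 162.9 = 0.3180 A
P_R_A = I² × R_A = (0.3180)² × 82.1 = 8.302 W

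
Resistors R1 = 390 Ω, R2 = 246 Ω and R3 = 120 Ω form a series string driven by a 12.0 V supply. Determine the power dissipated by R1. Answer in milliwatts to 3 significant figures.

98.3 mW

In a series string the same current flows through every resistor — find that current, then P = I²R for the one we want.
R_total = 390 + 246 + 120 = 756.0 Ω
I = V / R_total = 12.0 / 756.0 = 0.01587 A
P_R1 = I² × R1 = (0.01587)² × 390 = 0.09826 W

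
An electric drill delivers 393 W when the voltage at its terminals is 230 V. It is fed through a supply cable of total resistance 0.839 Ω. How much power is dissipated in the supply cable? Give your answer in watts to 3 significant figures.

Only the current and the line resistance are needed for the I²R loss.
I = P / V = 393 / 230 = 1.709 A through the supply cable.
P_line = I² R_line = (1.709)² × 0.839 = 2.450 W

2.45 W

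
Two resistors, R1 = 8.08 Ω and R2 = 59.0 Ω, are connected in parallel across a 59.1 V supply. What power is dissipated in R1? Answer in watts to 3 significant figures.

432 W

Parallel branches share the same voltage; P = V²/R gives the branch power in one step.
P_R1 = V² / R1 = (59.1)² / 8.08 Ω = 432.3 W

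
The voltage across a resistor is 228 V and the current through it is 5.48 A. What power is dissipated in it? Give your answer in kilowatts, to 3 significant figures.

With V and I both given, power follows immediately from P = V I.
P = 228 V × 5.480 A = 1249 W

1.25 kW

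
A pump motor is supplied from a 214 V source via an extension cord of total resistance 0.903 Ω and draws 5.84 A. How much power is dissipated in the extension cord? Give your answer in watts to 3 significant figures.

The extension cord and load are in series, so the same current flows in both; the loss is I²R_line.
The extension cord carries the full 5.84 A.
P_line = I² R_line = (5.840)² × 0.903 = 30.80 W

30.8 W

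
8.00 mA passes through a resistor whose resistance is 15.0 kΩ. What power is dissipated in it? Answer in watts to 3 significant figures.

The current through and the resistance of the element are both given; use P = I²R.
P = (0.008000 A)² × 15000 Ω = 0.9600 W

0.960 W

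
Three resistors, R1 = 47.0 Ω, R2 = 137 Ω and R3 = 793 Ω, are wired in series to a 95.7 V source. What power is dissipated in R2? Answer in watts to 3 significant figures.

1.31 W

The current is common to all series resistors; compute it, then apply P = I²R for the target.
R_total = 47.0 + 137 + 793 = 977.0 Ω
I = V / R_total = 95.7 / 977.0 = 0.09795 A
P_R2 = I² × R2 = (0.09795)² × 137 = 1.314 W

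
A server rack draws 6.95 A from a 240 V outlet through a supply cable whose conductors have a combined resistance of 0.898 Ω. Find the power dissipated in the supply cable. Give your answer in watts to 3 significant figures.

43.4 W

Line loss is just I²R for the cable — we know both I and R_line directly.
The supply cable carries the full 6.95 A.
P_line = I² R_line = (6.950)² × 0.898 = 43.38 W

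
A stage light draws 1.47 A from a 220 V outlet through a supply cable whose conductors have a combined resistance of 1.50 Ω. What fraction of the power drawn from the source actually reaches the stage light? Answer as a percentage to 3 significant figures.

99.0 %

The supply cable carries the full 1.47 A.
P_line = I² R_line = (1.470)² × 1.50 = 3.241 W
P_source = V I = 220 × 1.470 = 323.4 W; P_load = 320.2 W
η = P_load / P_source = 320.2 / 323.4 = 0.9900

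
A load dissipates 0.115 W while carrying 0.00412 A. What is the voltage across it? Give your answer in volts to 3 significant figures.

27.9 V

Rearranging the power relation for the two known quantities gives V = P / I.
V = 0.115 / 0.004120 = 27.91 V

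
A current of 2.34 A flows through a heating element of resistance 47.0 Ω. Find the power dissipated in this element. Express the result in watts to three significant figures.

Knowing I and R, the power is just I²R — no need to find V first.
P = (2.340 A)² × 47.0 Ω = 257.4 W

257 W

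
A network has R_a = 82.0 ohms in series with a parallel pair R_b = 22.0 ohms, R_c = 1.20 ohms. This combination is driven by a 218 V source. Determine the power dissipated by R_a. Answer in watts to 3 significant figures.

Reduce the parallel pair to R_p first; the network is then a simple series string.
R_p = (22.0×1.20)/(22.0+1.20) = 1.138 Ω
R_total = 82.0 + 1.138 = 83.14 Ω
I = V / R_total = 218 / 83.14 = 2.622 A
R_a is in the main series path, so its power is I²R_a.
P_R_a = (2.622)² × 82.0 = 563.8 W

564 W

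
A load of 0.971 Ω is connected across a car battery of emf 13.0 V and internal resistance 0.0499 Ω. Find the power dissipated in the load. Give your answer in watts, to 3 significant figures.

Find the circuit current first, then P = I²R for the load (series elements share I).
I = ε / (r + R) = 13.0 / (0.0499 + 0.971) = 12.73 A
P_load = I² R = (12.73)² × 0.971 = 157.4 W

157 W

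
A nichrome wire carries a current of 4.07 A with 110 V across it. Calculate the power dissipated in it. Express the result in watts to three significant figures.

448 W

V and I are known directly — P = V I, no intermediate step needed.
P = 110 V × 4.070 A = 447.7 W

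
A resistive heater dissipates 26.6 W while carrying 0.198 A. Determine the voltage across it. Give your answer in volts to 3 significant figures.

Inverting the appropriate power form: V = P / I.
V = 26.6 / 0.1980 = 134.3 V

134 V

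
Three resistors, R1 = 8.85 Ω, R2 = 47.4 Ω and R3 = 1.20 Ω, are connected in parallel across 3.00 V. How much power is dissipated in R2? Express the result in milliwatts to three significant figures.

The supply voltage appears across each parallel branch — just use P = V²/R2.
P_R2 = V² / R2 = (3.00)² / 47.4 Ω = 0.1899 W

190 mW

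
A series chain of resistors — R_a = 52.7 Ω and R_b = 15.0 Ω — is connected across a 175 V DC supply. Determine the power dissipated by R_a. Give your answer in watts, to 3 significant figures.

352 W

In a series string the same current flows through every resistor — find that current, then P = I²R for the one we want.
R_total = 52.7 + 15.0 = 67.70 Ω
I = V / R_total = 175 / 67.70 = 2.585 A
P_R_a = I² × R_a = (2.585)² × 52.7 = 352.1 W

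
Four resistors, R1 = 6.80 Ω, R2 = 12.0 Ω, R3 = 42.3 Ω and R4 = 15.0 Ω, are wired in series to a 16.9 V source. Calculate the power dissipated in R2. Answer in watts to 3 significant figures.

In a series string the same current flows through every resistor — find that current, then P = I²R for the one we want.
R_total = 6.80 + 12.0 + 42.3 + 15.0 = 76.10 Ω
I = V / R_total = 16.9 / 76.10 = 0.2221 A
P_R2 = I² × R2 = (0.2221)² × 12.0 = 0.5918 W

0.592 W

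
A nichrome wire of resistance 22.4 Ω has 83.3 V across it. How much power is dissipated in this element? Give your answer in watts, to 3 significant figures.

With V across and R both known, P = V²/R gives the dissipation directly.
P = (83.3 V)² / 22.4 Ω = 309.8 W

310 W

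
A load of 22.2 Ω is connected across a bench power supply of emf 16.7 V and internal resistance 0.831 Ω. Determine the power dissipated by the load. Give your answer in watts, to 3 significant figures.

Find the circuit current first, then P = I²R for the load (series elements share I).
I = ε / (r + R) = 16.7 / (0.831 + 22.2) = 0.7251 A
P_load = I² R = (0.7251)² × 22.2 = 11.67 W

11.7 W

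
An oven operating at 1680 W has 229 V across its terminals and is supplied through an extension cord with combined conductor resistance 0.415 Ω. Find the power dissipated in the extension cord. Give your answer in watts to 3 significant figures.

22.3 W

Only the current and the line resistance are needed for the I²R loss.
I = P / V = 1680 / 229 = 7.336 A through the extension cord.
P_line = I² R_line = (7.336)² × 0.415 = 22.34 W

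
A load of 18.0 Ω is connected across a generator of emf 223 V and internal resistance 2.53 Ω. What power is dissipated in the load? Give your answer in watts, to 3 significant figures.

2120 W

With r and R in series, I = ε/(r+R); the load dissipates I²R.
I = ε / (r + R) = 223 / (2.53 + 18.0) = 10.86 A
P_load = I² R = (10.86)² × 18.0 = 2124 W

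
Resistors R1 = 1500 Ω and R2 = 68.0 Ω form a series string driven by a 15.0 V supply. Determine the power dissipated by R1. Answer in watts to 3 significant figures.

0.137 W

Every series element carries the same I. Get I from the total resistance, then P = I² × R1.
R_total = 1500 + 68.0 = 1568 Ω
I = V / R_total = 15.0 / 1568 = 0.009566 A
P_R1 = I² × R1 = (0.009566)² × 1500 = 0.1373 W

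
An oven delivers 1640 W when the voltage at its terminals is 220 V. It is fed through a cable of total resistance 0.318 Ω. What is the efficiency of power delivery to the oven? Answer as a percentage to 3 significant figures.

I = P / V = 1640 / 220 = 7.455 A through the cable.
P_line = I² R_line = (7.455)² × 0.318 = 17.67 W
P_source = P_load + P_line = 1640 + 17.67 = 1658 W
η = P_load / P_source = 1640 / 1658 = 0.9893

98.9 %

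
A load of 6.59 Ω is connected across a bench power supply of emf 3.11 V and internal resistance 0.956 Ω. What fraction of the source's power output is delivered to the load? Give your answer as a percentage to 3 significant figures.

The source delivers εI, of which I²R reaches the load and I²r is lost; since I is common, η = R/(R+r).
η = R / (R + r) = 6.59 / (6.59 + 0.956) = 0.8733

87.3 %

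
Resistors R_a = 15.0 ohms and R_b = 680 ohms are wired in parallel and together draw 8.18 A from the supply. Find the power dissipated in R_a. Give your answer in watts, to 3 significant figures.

961 W

The branches share the same voltage, but only the total current is given — find V from the equivalent resistance first.
1/R_eq = 1/15.0 + 1/680 ⇒ R_eq = 14.68 Ω
V = I_total × R_eq = 8.180 × 14.68 = 120.1 V
P_R_a = V² / R_a = (120.1)² / 15.0 = 960.8 W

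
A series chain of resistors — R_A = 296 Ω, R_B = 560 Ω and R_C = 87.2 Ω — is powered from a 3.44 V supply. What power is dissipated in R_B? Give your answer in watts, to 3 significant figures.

0.00745 W

Series elements share the same current, so find I first, then use P = I²R.
R_total = 296 + 560 + 87.2 = 943.2 Ω
I = V / R_total = 3.44 / 943.2 = 0.003647 A
P_R_B = I² × R_B = (0.003647)² × 560 = 0.007449 W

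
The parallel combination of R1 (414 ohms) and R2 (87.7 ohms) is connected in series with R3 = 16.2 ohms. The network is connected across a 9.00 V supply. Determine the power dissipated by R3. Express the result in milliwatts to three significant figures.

167 mW

Combine R1 and R2 into their parallel equivalent first, reducing the network to two series resistors.
R_p = (414×87.7)/(414+87.7) = 72.37 Ω
R_total = R_p + 16.2 = 72.37 + 16.2 = 88.57 Ω
I = V / R_total = 9.00 / 88.57 = 0.1016 A
R3 carries the full series current, so P = I²R.
P_R3 = (0.1016)² × 16.2 = 0.1673 W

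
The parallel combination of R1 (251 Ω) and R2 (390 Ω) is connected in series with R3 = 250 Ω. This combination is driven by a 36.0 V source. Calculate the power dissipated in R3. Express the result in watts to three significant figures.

Combine R1 and R2 into their parallel equivalent first, reducing the network to two series resistors.
R_p = (251×390)/(251+390) = 152.7 Ω
R_total = R_p + 250 = 152.7 + 250 = 402.7 Ω
I = V / R_total = 36.0 / 402.7 = 0.08939 A
R3 carries the full series current, so P = I²R.
P_R3 = (0.08939)² × 250 = 1.998 W

2.00 W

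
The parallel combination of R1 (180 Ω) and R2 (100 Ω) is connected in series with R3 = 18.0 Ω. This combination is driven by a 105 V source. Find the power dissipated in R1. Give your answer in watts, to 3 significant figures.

First find R_p for the parallel pair, then treat R_p + R3 as a series loop.
R_p = (180×100)/(180+100) = 64.29 Ω
R_total = R_p + 18.0 = 64.29 + 18.0 = 82.29 Ω
I = V / R_total = 105 / 82.29 = 1.276 A
Voltage across the parallel pair: V_p = I × R_p = 1.276 × 64.29 = 82.03 V
R1 sits across V_p; its power is V_p²/R.
P_R1 = (82.03)² / 180 = 37.38 W

37.4 W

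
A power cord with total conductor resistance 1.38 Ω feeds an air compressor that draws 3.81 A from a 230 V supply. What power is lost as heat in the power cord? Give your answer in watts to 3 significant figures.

20.0 W

Line loss is just I²R for the cable — we know both I and R_line directly.
The power cord carries the full 3.81 A.
P_line = I² R_line = (3.810)² × 1.38 = 20.03 W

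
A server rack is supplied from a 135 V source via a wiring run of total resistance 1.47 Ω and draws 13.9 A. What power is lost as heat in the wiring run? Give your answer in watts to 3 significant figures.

284 W

The wiring run is a series resistance carrying the load current; its dissipation is I²R_line.
The wiring run carries the full 13.9 A.
P_line = I² R_line = (13.90)² × 1.47 = 284.0 W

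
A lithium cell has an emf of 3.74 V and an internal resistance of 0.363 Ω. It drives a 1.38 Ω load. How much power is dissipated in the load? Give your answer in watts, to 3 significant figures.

6.35 W

With r and R in series, I = ε/(r+R); the load dissipates I²R.
I = ε / (r + R) = 3.74 / (0.363 + 1.38) = 2.146 A
P_load = I² R = (2.146)² × 1.38 = 6.354 W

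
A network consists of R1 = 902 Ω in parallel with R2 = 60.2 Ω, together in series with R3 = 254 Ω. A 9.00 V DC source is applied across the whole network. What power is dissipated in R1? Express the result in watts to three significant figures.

First find R_p for the parallel pair, then treat R_p + R3 as a series loop.
R_p = (902×60.2)/(902+60.2) = 56.43 Ω
R_total = R_p + 254 = 56.43 + 254 = 310.4 Ω
I = V / R_total = 9.00 / 310.4 = 0.02899 A
Voltage across the parallel pair: V_p = I × R_p = 0.02899 × 56.43 = 1.636 V
Use P = V²/R for R1 with V = V_p.
P_R1 = (1.636)² / 902 = 0.002968 W

0.00297 W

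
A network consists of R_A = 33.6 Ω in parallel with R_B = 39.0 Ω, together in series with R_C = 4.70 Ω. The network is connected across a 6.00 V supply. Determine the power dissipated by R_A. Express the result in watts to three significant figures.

Collapse the R_A‖R_B pair into one equivalent R_p; then R_p and R_C form a series string.
R_p = (33.6×39.0)/(33.6+39.0) = 18.05 Ω
R_total = R_p + 4.70 = 18.05 + 4.70 = 22.75 Ω
I = V / R_total = 6.00 / 22.75 = 0.2637 A
Voltage across the parallel pair: V_p = I × R_p = 0.2637 × 18.05 = 4.760 V
Use P = V²/R for R_A with V = V_p.
P_R_A = (4.760)² / 33.6 = 0.6745 W

0.674 W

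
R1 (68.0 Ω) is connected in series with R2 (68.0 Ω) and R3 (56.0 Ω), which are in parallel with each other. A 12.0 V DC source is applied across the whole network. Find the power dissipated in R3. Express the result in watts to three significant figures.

0.249 W

Collapse R2‖R3 to a single equivalent, reducing the network to two series elements.
R_p = (68.0×56.0)/(68.0+56.0) = 30.71 Ω
R_total = 68.0 + 30.71 = 98.71 Ω
I = V / R_total = 12.0 / 98.71 = 0.1216 A
Voltage across the parallel pair: V_p = I × R_p = 0.1216 × 30.71 = 3.733 V
R3 is across V_p, so use P = V²/R for that branch.
P_R3 = (3.733)² / 56.0 = 0.2489 W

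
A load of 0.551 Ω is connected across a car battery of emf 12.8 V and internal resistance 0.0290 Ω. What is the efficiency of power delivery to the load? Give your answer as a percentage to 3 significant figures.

95.0 %

Efficiency is P_load / P_total. With a series r and R sharing the same I, P = I²R for each, so η = R/(R+r).
η = R / (R + r) = 0.551 / (0.551 + 0.0290) = 0.9500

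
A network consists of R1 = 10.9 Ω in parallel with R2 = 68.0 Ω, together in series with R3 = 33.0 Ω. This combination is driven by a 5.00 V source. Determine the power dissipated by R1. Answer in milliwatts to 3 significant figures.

First find R_p for the parallel pair, then treat R_p + R3 as a series loop.
R_p = (10.9×68.0)/(10.9+68.0) = 9.394 Ω
R_total = R_p + 33.0 = 9.394 + 33.0 = 42.39 Ω
I = V / R_total = 5.00 / 42.39 = 0.1179 A
Voltage across the parallel pair: V_p = I × R_p = 0.1179 × 9.394 = 1.108 V
R1 has V_p across it, so P = V_p²/R1.
P_R1 = (1.108)² / 10.9 = 0.1126 W

113 mW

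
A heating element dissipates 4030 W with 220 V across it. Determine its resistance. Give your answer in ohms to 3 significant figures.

The two known quantities fix the third via R = V² / P.
R = (220)² / 4030 = 12.01 Ω

12.0 Ω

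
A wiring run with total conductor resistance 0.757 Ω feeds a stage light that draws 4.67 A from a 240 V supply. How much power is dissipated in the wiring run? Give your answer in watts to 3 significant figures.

16.5 W

Only the current and the line resistance are needed for the I²R loss.
The wiring run carries the full 4.67 A.
P_line = I² R_line = (4.670)² × 0.757 = 16.51 W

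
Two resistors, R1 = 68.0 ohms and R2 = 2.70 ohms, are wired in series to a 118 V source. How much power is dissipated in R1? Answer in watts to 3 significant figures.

Since the resistors are in series they all carry the loop current I = V/R_total; the power in any one is I²R.
R_total = 68.0 + 2.70 = 70.70 Ω
I = V / R_total = 118 / 70.70 = 1.669 A
P_R1 = I² × R1 = (1.669)² × 68.0 = 189.4 W

189 W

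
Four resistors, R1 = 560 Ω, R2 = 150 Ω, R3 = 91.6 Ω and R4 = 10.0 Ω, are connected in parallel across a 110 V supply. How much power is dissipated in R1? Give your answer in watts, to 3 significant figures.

21.6 W

Each parallel branch sees the full supply voltage, so P = V²/R applies directly to the target branch.
P_R1 = V² / R1 = (110)² / 560 Ω = 21.61 W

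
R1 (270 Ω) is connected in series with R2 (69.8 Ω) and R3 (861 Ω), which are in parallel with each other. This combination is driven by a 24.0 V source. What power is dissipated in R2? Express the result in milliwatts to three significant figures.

First combine the parallel branches into one equivalent R_p, then R1 + R_p is a series pair.
R_p = (69.8×861)/(69.8+861) = 64.57 Ω
R_total = 270 + 64.57 = 334.6 Ω
I = V / R_total = 24.0 / 334.6 = 0.07173 A
Voltage across the parallel pair: V_p = I × R_p = 0.07173 × 64.57 = 4.632 V
With V_p across R2, its power is V_p²/R2.
P_R2 = (4.632)² / 69.8 = 0.3073 W

307 mW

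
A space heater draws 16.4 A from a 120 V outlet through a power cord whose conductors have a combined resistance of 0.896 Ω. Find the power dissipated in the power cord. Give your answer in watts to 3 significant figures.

The power cord is a series resistance carrying the load current; its dissipation is I²R_line.
The power cord carries the full 16.4 A.
P_line = I² R_line = (16.40)² × 0.896 = 241.0 W

241 W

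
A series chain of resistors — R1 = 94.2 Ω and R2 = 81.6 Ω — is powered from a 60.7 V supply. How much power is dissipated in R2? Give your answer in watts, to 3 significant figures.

9.73 W

Since the resistors are in series they all carry the loop current I = V/R_total; the power in any one is I²R.
R_total = 94.2 + 81.6 = 175.8 Ω
I = V / R_total = 60.7 / 175.8 = 0.3453 A
P_R2 = I² × R2 = (0.3453)² × 81.6 = 9.728 W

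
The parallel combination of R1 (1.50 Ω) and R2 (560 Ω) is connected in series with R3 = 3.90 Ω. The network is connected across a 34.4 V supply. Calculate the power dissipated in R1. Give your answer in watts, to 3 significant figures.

60.6 W

Reduce the parallel combination to a single R_p; the circuit then becomes R_p in series with the remaining resistor.
R_p = (1.50×560)/(1.50+560) = 1.496 Ω
R_total = R_p + 3.90 = 1.496 + 3.90 = 5.396 Ω
I = V / R_total = 34.4 / 5.396 = 6.375 A
Voltage across the parallel pair: V_p = I × R_p = 6.375 × 1.496 = 9.537 V
R1 has V_p across it, so P = V_p²/R1.
P_R1 = (9.537)² / 1.50 = 60.64 W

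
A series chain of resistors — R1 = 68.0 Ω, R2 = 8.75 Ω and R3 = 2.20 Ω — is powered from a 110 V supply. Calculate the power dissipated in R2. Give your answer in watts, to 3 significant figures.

The current is common to all series resistors; compute it, then apply P = I²R for the target.
R_total = 68.0 + 8.75 + 2.20 = 78.95 Ω
I = V / R_total = 110 / 78.95 = 1.393 A
P_R2 = I² × R2 = (1.393)² × 8.75 = 16.99 W

17.0 W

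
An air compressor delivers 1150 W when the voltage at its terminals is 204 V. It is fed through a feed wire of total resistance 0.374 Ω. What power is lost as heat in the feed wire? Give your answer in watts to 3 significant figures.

11.9 W

Only the current and the line resistance are needed for the I²R loss.
I = P / V = 1150 / 204 = 5.637 A through the feed wire.
P_line = I² R_line = (5.637)² × 0.374 = 11.89 W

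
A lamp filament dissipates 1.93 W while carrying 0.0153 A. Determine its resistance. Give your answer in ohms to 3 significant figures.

8240 Ω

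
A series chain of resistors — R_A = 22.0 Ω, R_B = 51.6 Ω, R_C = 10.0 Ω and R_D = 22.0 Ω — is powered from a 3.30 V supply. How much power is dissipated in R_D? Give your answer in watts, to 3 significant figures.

0.0215 W

The current is common to all series resistors; compute it, then apply P = I²R for the target.
R_total = 22.0 + 51.6 + 10.0 + 22.0 = 105.6 Ω
I = V / R_total = 3.30 / 105.6 = 0.03125 A
P_R_D = I² × R_D = (0.03125)² × 22.0 = 0.02148 W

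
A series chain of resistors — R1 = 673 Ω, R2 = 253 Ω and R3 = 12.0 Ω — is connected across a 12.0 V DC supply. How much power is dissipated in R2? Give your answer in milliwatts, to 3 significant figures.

Every series element carries the same I. Get I from the total resistance, then P = I² × R2.
R_total = 673 + 253 + 12.0 = 938.0 Ω
I = V / R_total = 12.0 / 938.0 = 0.01279 A
P_R2 = I² × R2 = (0.01279)² × 253 = 0.04141 W

41.4 mW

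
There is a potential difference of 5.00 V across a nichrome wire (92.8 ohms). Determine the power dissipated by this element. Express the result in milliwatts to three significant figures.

269 mW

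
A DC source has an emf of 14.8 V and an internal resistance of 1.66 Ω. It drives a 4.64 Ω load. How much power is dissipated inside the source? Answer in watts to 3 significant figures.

9.16 W

The internal resistance carries the same current as the load; P_int = I²r.
I = ε / (r + R) = 14.8 / (1.66 + 4.64) = 2.349 A
P_int = I² r = (2.349)² × 1.66 = 9.161 W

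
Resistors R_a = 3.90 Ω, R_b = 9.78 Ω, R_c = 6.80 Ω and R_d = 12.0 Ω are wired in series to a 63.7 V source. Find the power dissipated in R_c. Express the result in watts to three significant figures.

26.2 W

Every series element carries the same I. Get I from the total resistance, then P = I² × R_c.
R_total = 3.90 + 9.78 + 6.80 + 12.0 = 32.48 Ω
I = V / R_total = 63.7 / 32.48 = 1.961 A
P_R_c = I² × R_c = (1.961)² × 6.80 = 26.16 W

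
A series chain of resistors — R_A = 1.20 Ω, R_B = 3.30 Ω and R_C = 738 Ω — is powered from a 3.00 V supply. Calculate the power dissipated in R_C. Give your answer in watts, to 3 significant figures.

0.0120 W

The current is common to all series resistors; compute it, then apply P = I²R for the target.
R_total = 1.20 + 3.30 + 738 = 742.5 Ω
I = V / R_total = 3.00 / 742.5 = 0.004040 A
P_R_C = I² × R_C = (0.004040)² × 738 = 0.01205 W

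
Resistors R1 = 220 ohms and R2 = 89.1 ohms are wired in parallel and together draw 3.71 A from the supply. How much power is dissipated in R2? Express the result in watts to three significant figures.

Only the total current is stated, so first find the parallel equivalent to get the voltage across the combination.
1/R_eq = 1/220 + 1/89.1 ⇒ R_eq = 63.42 Ω
V = I_total × R_eq = 3.710 × 63.42 = 235.3 V
P_R2 = V² / R2 = (235.3)² / 89.1 = 621.3 W

621 W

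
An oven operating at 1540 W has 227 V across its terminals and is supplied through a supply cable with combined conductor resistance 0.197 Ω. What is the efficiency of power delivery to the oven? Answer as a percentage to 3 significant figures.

99.4 %

I = P / V = 1540 / 227 = 6.784 A through the supply cable.
P_line = I² R_line = (6.784)² × 0.197 = 9.067 W
P_source = P_load + P_line = 1540 + 9.067 = 1549 W
η = P_load / P_source = 1540 / 1549 = 0.9941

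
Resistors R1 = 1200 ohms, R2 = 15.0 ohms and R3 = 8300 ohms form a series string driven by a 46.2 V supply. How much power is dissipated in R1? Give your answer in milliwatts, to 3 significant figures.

Every series element carries the same I. Get I from the total resistance, then P = I² × R1.
R_total = 1200 + 15.0 + 8300 = 9515 Ω
I = V / R_total = 46.2 / 9515 = 0.004855 A
P_R1 = I² × R1 = (0.004855)² × 1200 = 0.02829 W

28.3 mW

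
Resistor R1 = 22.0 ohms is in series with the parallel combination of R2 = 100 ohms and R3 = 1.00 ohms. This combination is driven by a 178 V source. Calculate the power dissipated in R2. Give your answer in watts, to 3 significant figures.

0.588 W

First combine the parallel branches into one equivalent R_p, then R1 + R_p is a series pair.
R_p = (100×1.00)/(100+1.00) = 0.9901 Ω
R_total = 22.0 + 0.9901 = 22.99 Ω
I = V / R_total = 178 / 22.99 = 7.742 A
Voltage across the parallel pair: V_p = I × R_p = 7.742 × 0.9901 = 7.666 V
With V_p across R2, its power is V_p²/R2.
P_R2 = (7.666)² / 100 = 0.5876 W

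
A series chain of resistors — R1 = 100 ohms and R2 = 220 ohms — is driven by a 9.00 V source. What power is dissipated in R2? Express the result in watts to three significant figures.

In a series string the same current flows through every resistor — find that current, then P = I²R for the one we want.
R_total = 100 + 220 = 320.0 Ω
I = V / R_total = 9.00 / 320.0 = 0.02813 A
P_R2 = I² × R2 = (0.02813)² × 220 = 0.1740 W

0.174 W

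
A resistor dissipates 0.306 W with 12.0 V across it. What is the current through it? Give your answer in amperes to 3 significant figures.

Inverting the appropriate power form: I = P / V.
I = 0.306 / 12.0 = 0.02550 A

0.0255 A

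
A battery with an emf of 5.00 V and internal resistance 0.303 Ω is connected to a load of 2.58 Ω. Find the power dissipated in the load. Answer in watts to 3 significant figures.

7.76 W

Find the circuit current first, then P = I²R for the load (series elements share I).
I = ε / (r + R) = 5.00 / (0.303 + 2.58) = 1.734 A
P_load = I² R = (1.734)² × 2.58 = 7.760 W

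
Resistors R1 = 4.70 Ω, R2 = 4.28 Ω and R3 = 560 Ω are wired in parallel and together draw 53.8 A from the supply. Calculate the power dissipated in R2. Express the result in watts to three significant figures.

3370 W

Only the total current is stated, so first find the parallel equivalent to get the voltage across the combination.
1/R_eq = 1/4.70 + 1/4.28 + 1/560 ⇒ R_eq = 2.231 Ω
V = I_total × R_eq = 53.80 × 2.231 = 120.0 V
P_R2 = V² / R2 = (120.0)² / 4.28 = 3367 W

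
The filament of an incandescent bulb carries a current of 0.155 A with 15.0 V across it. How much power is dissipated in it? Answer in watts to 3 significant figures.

2.33 W

With V and I both given, power follows immediately from P = V I.
P = 15.0 V × 0.1550 A = 2.325 W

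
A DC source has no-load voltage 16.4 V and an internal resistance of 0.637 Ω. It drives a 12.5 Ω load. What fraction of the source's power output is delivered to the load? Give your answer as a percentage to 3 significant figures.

Both r and R carry the same current, so the power split is just the resistance split: η = R/(R+r).
η = R / (R + r) = 12.5 / (12.5 + 0.637) = 0.9515

95.2 %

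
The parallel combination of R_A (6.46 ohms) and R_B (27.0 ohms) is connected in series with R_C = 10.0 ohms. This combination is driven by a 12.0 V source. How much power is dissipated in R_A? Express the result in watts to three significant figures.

Reduce the parallel combination to a single R_p; the circuit then becomes R_p in series with the remaining resistor.
R_p = (6.46×27.0)/(6.46+27.0) = 5.213 Ω
R_total = R_p + 10.0 = 5.213 + 10.0 = 15.21 Ω
I = V / R_total = 12.0 / 15.21 = 0.7888 A
Voltage across the parallel pair: V_p = I × R_p = 0.7888 × 5.213 = 4.112 V
R_A has V_p across it, so P = V_p²/R_A.
P_R_A = (4.112)² / 6.46 = 2.617 W

2.62 W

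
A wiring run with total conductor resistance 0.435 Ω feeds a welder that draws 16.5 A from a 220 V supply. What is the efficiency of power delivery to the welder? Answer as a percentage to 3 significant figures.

The wiring run carries the full 16.5 A.
P_line = I² R_line = (16.50)² × 0.435 = 118.4 W
P_source = V I = 220 × 16.50 = 3630 W; P_load = 3512 W
η = P_load / P_source = 3512 / 3630 = 0.9674

96.7 %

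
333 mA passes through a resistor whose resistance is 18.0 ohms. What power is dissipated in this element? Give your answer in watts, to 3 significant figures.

Current and resistance are given, so P = I²R is the direct form.
P = (0.3330 A)² × 18.0 Ω = 1.996 W

2.00 W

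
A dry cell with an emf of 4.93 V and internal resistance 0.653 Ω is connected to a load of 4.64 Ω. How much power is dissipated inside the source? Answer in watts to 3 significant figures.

0.567 W

r is in series with the load, so it carries the full circuit current — the loss in it is I²r.
I = ε / (r + R) = 4.93 / (0.653 + 4.64) = 0.9314 A
P_int = I² r = (0.9314)² × 0.653 = 0.5665 W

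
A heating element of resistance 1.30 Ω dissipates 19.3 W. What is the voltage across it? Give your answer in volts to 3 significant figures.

Rearranging the power relation for the two known quantities gives V = √(P R).
V = √(19.3 × 1.30) = 5.009 V

5.01 V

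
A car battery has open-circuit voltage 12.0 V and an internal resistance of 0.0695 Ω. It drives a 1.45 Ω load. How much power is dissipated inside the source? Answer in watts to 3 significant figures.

4.33 W

r is in series with the load, so it carries the full circuit current — the loss in it is I²r.
I = ε / (r + R) = 12.0 / (0.0695 + 1.45) = 7.897 A
P_int = I² r = (7.897)² × 0.0695 = 4.335 W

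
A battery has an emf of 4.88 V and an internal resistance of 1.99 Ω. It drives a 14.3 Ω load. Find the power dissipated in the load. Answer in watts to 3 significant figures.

1.28 W

The internal resistance and the load are in series, so the same I flows through both; get I from ε/(r+R), then I²R for the load.
I = ε / (r + R) = 4.88 / (1.99 + 14.3) = 0.2996 A
P_load = I² R = (0.2996)² × 14.3 = 1.283 W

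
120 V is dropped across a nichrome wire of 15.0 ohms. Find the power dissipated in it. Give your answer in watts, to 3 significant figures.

Voltage and resistance are given, so P = V²/R is the one-step route.
P = (120 V)² / 15.0 Ω = 960.0 W

960 W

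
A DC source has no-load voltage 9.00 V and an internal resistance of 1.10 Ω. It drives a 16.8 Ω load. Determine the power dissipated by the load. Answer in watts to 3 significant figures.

Load and internal resistance form a series loop — compute the loop current, then the load power via I²R.
I = ε / (r + R) = 9.00 / (1.10 + 16.8) = 0.5028 A
P_load = I² R = (0.5028)² × 16.8 = 4.247 W

4.25 W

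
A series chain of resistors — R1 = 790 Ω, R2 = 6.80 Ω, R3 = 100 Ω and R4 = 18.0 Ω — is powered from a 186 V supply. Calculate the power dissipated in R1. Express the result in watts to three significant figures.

Series elements share the same current, so find I first, then use P = I²R.
R_total = 790 + 6.80 + 100 + 18.0 = 914.8 Ω
I = V / R_total = 186 / 914.8 = 0.2033 A
P_R1 = I² × R1 = (0.2033)² × 790 = 32.66 W

32.7 W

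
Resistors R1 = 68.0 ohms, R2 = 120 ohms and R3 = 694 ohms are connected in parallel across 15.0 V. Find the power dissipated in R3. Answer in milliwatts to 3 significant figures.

324 mW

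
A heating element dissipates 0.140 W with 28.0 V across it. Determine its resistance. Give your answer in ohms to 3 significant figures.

The two known quantities fix the third via R = V² / P.
R = (28.0)² / 0.140 = 5600 Ω

5600 Ω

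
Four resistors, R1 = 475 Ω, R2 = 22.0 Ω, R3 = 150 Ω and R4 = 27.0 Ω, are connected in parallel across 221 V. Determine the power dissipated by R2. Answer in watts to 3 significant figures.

2220 W

R2 sits directly across the source, so P = V²/R with V = 221 V.
P_R2 = V² / R2 = (221)² / 22.0 Ω = 2220 W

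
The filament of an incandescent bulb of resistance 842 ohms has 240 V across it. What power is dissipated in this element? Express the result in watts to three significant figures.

68.4 W

Voltage and resistance are given, so P = V²/R is the one-step route.
P = (240 V)² / 842 Ω = 68.41 W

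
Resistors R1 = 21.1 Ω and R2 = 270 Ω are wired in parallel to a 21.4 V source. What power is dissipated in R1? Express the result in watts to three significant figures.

21.7 W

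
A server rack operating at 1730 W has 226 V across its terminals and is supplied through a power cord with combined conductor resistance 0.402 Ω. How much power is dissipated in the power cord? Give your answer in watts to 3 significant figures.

The power cord and load are in series, so the same current flows in both; the loss is I²R_line.
I = P / V = 1730 / 226 = 7.655 A through the power cord.
P_line = I² R_line = (7.655)² × 0.402 = 23.56 W

23.6 W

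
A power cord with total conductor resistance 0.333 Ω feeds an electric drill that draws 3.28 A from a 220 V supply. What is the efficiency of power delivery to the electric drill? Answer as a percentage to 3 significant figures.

99.5 %

The power cord carries the full 3.28 A.
P_line = I² R_line = (3.280)² × 0.333 = 3.583 W
P_source = V I = 220 × 3.280 = 721.6 W; P_load = 718.0 W
η = P_load / P_source = 718.0 / 721.6 = 0.9950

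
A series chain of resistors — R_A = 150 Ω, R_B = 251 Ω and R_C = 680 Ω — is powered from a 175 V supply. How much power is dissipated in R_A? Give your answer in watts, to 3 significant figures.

3.93 W

The current is common to all series resistors; compute it, then apply P = I²R for the target.
R_total = 150 + 251 + 680 = 1081 Ω
I = V / R_total = 175 / 1081 = 0.1619 A
P_R_A = I² × R_A = (0.1619)² × 150 = 3.931 W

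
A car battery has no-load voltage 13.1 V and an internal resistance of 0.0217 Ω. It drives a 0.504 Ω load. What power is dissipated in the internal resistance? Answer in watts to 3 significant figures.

The source's internal resistance is just another series element carrying I; its dissipation is I²r.
I = ε / (r + R) = 13.1 / (0.0217 + 0.504) = 24.92 A
P_int = I² r = (24.92)² × 0.0217 = 13.47 W

13.5 W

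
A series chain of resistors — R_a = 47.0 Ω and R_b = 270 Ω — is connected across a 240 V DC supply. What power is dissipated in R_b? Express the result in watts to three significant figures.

155 W

The current is common to all series resistors; compute it, then apply P = I²R for the target.
R_total = 47.0 + 270 = 317.0 Ω
I = V / R_total = 240 / 317.0 = 0.7571 A
P_R_b = I² × R_b = (0.7571)² × 270 = 154.8 W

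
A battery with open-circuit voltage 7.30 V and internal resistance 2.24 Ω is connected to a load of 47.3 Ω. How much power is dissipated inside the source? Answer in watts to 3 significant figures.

0.0486 W

The source's internal resistance is just another series element carrying I; its dissipation is I²r.
I = ε / (r + R) = 7.30 / (2.24 + 47.3) = 0.1474 A
P_int = I² r = (0.1474)² × 2.24 = 0.04864 W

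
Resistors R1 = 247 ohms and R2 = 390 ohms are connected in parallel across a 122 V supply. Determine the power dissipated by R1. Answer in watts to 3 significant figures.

Each parallel branch sees the full supply voltage, so P = V²/R applies directly to the target branch.
P_R1 = V² / R1 = (122)² / 247 Ω = 60.26 W

60.3 W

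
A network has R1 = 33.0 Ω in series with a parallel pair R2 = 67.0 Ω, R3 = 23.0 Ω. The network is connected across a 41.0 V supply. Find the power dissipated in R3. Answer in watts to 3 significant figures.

8.53 W

First combine the parallel branches into one equivalent R_p, then R1 + R_p is a series pair.
R_p = (67.0×23.0)/(67.0+23.0) = 17.12 Ω
R_total = 33.0 + 17.12 = 50.12 Ω
I = V / R_total = 41.0 / 50.12 = 0.8180 A
Voltage across the parallel pair: V_p = I × R_p = 0.8180 × 17.12 = 14.01 V
With V_p across R3, its power is V_p²/R3.
P_R3 = (14.01)² / 23.0 = 8.529 W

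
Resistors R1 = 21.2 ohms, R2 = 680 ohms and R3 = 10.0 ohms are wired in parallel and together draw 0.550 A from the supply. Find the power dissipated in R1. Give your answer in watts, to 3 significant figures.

0.646 W

Only the total current is stated, so first find the parallel equivalent to get the voltage across the combination.
1/R_eq = 1/21.2 + 1/680 + 1/10.0 ⇒ R_eq = 6.728 Ω
V = I_total × R_eq = 0.5500 × 6.728 = 3.700 V
P_R1 = V² / R1 = (3.700)² / 21.2 = 0.6458 W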